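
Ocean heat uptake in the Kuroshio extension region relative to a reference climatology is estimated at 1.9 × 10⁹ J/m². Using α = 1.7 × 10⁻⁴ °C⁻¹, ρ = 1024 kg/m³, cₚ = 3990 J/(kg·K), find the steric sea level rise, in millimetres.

79 mm

Δh = αQ/(ρcₚ) = 1.7×10⁻⁴ × 1.9×10⁹ / (1024 × 3990) ≈ 0.079055 m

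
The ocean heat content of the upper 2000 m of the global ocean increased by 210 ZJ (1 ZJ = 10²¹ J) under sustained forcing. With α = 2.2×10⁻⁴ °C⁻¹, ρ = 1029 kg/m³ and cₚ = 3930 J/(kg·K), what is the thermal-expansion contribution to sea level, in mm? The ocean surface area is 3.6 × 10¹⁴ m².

Δh = 31.7 mm

Per unit area: Q = 210×10²¹ / (3.6×10¹⁴) ≈ 5.833×10⁸ J/m²
Δh = αQ/(ρcₚ) = 2.2×10⁻⁴ × 5.833×10⁸ / (1029 × 3930) ≈ 0.031733 m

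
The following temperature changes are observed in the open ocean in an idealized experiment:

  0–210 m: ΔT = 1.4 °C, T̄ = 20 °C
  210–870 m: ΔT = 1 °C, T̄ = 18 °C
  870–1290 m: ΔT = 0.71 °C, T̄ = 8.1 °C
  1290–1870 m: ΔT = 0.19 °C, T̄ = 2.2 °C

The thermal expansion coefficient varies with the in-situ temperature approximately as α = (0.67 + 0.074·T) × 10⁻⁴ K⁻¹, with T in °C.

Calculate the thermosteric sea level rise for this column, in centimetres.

Δh ≈ 24.2 cm

Layer 1: α = (0.67 + 0.074×20)×10⁻⁴ = 2.15×10⁻⁴ K⁻¹
Layer 2: α = (0.67 + 0.074×18)×10⁻⁴ = 2.002×10⁻⁴ K⁻¹
Layer 3: α = (0.67 + 0.074×8.1)×10⁻⁴ = 1.2694×10⁻⁴ K⁻¹
Layer 4: α = (0.67 + 0.074×2.2)×10⁻⁴ = 0.8328×10⁻⁴ K⁻¹
0–210 m: 2.15×10⁻⁴ × 210 × 1.4 = 0.06321 m
210–870 m: 2.002×10⁻⁴ × 1 × 660 = 0.132132 m
870–1290 m: 420 × 0.71 × 1.2694×10⁻⁴ = 0.037853508 m
0.19 × 580 × 0.8328×10⁻⁴ = 0.009177456 m
Δh = 0.06321 + 0.132132 + 0.037853508 + 0.009177456 = 0.242372964 m ≈ 24.2 cm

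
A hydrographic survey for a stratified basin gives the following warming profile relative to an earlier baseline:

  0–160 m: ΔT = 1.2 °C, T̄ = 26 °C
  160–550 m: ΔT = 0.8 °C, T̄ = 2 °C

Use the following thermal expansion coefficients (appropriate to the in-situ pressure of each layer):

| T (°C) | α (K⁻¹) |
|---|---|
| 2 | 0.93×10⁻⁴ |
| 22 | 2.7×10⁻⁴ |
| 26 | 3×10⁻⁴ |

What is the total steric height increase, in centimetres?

8.7 cm

Layer 1 at 26 °C → α = 3×10⁻⁴ K⁻¹
Layer 2 at 2 °C → α = 0.93×10⁻⁴ K⁻¹
3×10⁻⁴ × 1.2 × 160 = 0.05760 m
0.8 × 0.93×10⁻⁴ × 390 = 0.029016 m
Δh = 0.05760 + 0.029016 = 0.086616 m ≈ 8.7 cm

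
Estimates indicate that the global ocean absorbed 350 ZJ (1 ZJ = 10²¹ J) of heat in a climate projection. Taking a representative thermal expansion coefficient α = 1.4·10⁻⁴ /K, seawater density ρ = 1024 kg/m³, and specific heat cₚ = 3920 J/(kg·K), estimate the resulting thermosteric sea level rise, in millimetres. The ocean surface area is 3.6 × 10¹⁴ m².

Per unit area: Q = 350×10²¹ / (3.6×10¹⁴) ≈ 9.722×10⁸ J/m²
Δh = αQ/(ρcₚ) = 1.4×10⁻⁴ × 9.722×10⁸ / (1024 × 3920) ≈ 0.033908 m

Δh ≈ 33.9 mm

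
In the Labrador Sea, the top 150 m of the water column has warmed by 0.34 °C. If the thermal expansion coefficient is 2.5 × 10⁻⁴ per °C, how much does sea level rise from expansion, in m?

Δh = αΔT·H = 2.5×10⁻⁴ × 0.34 × 150 = 0.01275 m

about 0.0128 m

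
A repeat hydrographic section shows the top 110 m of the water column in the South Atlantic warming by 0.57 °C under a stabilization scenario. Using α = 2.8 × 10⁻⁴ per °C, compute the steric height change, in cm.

Δh = αΔT·H = 2.8×10⁻⁴ × 0.57 × 110 = 0.017556 m

Δh = 1.76 cm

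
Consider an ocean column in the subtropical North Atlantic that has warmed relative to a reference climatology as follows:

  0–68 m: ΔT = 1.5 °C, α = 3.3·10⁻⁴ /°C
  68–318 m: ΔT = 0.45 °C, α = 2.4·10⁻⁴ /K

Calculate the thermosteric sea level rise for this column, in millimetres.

about 60.7 mm

Layer 1: 3.3×10⁻⁴ × 68 × 1.5 = 0.03366 m
0.45 × 2.4×10⁻⁴ × 250 = 0.02700 m
Δh = 0.03366 + 0.02700 = 0.06066 m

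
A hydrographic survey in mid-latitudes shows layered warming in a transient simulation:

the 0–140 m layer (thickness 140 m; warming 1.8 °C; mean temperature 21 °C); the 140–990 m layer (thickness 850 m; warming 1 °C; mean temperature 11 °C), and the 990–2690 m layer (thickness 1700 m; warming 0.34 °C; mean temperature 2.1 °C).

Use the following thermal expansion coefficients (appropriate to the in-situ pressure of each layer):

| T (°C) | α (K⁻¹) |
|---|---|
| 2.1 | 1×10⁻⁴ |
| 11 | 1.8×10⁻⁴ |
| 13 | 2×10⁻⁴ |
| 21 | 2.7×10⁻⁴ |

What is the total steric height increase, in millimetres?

about 280 mm

Layer 1 at 21 °C → α = 2.7×10⁻⁴ K⁻¹
Layer 2 at 11 °C → α = 1.8×10⁻⁴ K⁻¹
Layer 3 at 2.1 °C → α = 1×10⁻⁴ K⁻¹
140 × 2.7×10⁻⁴ × 1.8 = 0.06804 m
Layer 2: 1 × 850 × 1.8×10⁻⁴ = 0.15300 m
Layer 3: 1700 × 1×10⁻⁴ × 0.34 = 0.05780 m
Δh = 0.06804 + 0.15300 + 0.05780 = 0.27884 m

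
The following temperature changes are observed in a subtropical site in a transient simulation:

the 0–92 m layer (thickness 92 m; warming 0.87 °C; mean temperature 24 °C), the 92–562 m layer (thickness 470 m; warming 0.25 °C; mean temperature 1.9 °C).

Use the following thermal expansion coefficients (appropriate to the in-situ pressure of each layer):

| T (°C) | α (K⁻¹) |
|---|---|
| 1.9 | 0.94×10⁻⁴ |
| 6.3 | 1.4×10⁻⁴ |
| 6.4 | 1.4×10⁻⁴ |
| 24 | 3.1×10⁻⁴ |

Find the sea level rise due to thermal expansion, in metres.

Layer 1 at 24 °C → α = 3.1×10⁻⁴ K⁻¹
Layer 2 at 1.9 °C → α = 0.94×10⁻⁴ K⁻¹
0–92 m: 3.1×10⁻⁴ × 92 × 0.87 = 0.0248124 m
470 × 0.25 × 0.94×10⁻⁴ = 0.011045 m
Δh = 0.0248124 + 0.011045 = 0.0358574 m ≈ 0.036 m

Δh = 0.036 m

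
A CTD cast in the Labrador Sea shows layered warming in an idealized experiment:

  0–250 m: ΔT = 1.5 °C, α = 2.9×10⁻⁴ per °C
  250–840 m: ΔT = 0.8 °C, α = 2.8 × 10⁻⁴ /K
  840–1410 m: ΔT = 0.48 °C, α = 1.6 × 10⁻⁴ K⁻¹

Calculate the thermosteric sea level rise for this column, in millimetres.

about 280 mm

Layer 1: 250 × 1.5 × 2.9×10⁻⁴ = 0.10875 m
0.8 × 2.8×10⁻⁴ × 590 = 0.13216 m
0.48 × 570 × 1.6×10⁻⁴ = 0.043776 m
Δh = 0.10875 + 0.13216 + 0.043776 = 0.284686 m ≈ 280 mm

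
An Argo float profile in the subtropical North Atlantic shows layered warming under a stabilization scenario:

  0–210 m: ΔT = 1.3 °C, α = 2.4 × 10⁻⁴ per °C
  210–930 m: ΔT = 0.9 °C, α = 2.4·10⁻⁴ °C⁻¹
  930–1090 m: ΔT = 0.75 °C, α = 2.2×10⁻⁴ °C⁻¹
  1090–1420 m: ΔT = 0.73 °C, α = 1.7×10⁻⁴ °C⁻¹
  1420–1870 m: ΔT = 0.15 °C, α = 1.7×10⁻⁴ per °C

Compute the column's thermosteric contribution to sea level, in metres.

Layer 1: 210 × 1.3 × 2.4×10⁻⁴ = 0.06552 m
Layer 2: 720 × 0.9 × 2.4×10⁻⁴ = 0.15552 m
930–1090 m: 0.75 × 2.2×10⁻⁴ × 160 = 0.02640 m
330 × 0.73 × 1.7×10⁻⁴ = 0.040953 m
1.7×10⁻⁴ × 0.15 × 450 = 0.011475 m
Δh = 0.06552 + 0.15552 + 0.02640 + 0.040953 + 0.011475 = 0.299868 m

Δh = 0.300 m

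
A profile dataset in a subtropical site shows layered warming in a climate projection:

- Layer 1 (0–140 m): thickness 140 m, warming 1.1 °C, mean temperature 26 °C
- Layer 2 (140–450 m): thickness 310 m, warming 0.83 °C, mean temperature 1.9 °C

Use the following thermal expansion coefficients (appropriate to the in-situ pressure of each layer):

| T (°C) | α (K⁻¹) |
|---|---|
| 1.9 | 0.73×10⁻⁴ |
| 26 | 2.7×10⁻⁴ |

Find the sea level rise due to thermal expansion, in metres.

about 0.0604 m

Layer 1 at 26 °C → α = 2.7×10⁻⁴ K⁻¹
Layer 2 at 1.9 °C → α = 0.73×10⁻⁴ K⁻¹
2.7×10⁻⁴ × 1.1 × 140 = 0.04158 m
140–450 m: 0.73×10⁻⁴ × 310 × 0.83 = 0.0187829 m
Δh = 0.04158 + 0.0187829 = 0.0603629 m ≈ 0.0604 m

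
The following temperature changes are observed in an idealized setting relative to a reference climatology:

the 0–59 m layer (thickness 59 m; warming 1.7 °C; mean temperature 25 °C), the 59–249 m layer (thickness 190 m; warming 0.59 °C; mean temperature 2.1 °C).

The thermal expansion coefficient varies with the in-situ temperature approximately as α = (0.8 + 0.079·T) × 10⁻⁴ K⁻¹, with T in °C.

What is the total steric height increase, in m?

about 0.039 m

Layer 1: α = (0.8 + 0.079×25)×10⁻⁴ = 2.775×10⁻⁴ K⁻¹
Layer 2: α = (0.8 + 0.079×2.1)×10⁻⁴ = 0.9659×10⁻⁴ K⁻¹
Layer 1: 59 × 1.7 × 2.775×10⁻⁴ = 0.02783325 m
59–249 m: 0.59 × 0.9659×10⁻⁴ × 190 = 0.010827739 m
Δh = 0.02783325 + 0.010827739 = 0.038660989 m ≈ 0.039 m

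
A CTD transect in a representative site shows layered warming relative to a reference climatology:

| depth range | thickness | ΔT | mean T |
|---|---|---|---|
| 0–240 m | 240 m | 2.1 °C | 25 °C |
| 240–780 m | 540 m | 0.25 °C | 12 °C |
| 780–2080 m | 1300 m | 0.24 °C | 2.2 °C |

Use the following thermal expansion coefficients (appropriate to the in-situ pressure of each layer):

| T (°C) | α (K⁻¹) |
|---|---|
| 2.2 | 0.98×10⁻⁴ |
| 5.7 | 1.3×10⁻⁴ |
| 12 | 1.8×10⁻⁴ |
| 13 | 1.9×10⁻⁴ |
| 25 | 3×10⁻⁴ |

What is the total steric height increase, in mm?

Δh = 206 mm

Layer 1 at 25 °C → α = 3×10⁻⁴ K⁻¹
Layer 2 at 12 °C → α = 1.8×10⁻⁴ K⁻¹
Layer 3 at 2.2 °C → α = 0.98×10⁻⁴ K⁻¹
3×10⁻⁴ × 240 × 2.1 = 0.15120 m
Layer 2: 1.8×10⁻⁴ × 0.25 × 540 = 0.02430 m
Layer 3: 0.24 × 0.98×10⁻⁴ × 1300 = 0.030576 m
Δh = 0.15120 + 0.02430 + 0.030576 = 0.206076 m ≈ 206 mm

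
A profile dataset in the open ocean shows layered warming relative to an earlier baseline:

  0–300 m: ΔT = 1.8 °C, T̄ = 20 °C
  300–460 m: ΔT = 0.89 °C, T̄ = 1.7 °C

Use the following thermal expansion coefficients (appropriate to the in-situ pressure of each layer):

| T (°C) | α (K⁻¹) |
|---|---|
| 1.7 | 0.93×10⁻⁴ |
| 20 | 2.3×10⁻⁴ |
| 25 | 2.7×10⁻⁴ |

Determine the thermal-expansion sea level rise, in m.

0.137 m

Layer 1 at 20 °C → α = 2.3×10⁻⁴ K⁻¹
Layer 2 at 1.7 °C → α = 0.93×10⁻⁴ K⁻¹
0–300 m: 1.8 × 300 × 2.3×10⁻⁴ = 0.12420 m
Layer 2: 0.93×10⁻⁴ × 160 × 0.89 = 0.0132432 m
Δh = 0.12420 + 0.0132432 = 0.1374432 m ≈ 0.137 m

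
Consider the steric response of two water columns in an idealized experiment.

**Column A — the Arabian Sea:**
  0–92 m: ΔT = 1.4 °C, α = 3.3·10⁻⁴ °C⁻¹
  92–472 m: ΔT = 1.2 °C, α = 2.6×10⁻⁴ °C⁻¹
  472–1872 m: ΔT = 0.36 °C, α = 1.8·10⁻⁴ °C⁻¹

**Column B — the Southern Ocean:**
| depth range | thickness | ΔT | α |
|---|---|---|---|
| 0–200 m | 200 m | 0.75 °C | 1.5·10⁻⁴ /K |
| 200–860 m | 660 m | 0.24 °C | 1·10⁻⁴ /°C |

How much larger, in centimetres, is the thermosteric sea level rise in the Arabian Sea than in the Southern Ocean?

A Layer 1: 3.3×10⁻⁴ × 1.4 × 92 = 0.042504 m
A 1.2 × 380 × 2.6×10⁻⁴ = 0.11856 m
A 1.8×10⁻⁴ × 1400 × 0.36 = 0.09072 m
A total: 0.251784 m
B Layer 1: 200 × 1.5×10⁻⁴ × 0.75 = 0.02250 m
B Layer 2: 1×10⁻⁴ × 0.24 × 660 = 0.01584 m
B total: 0.03834 m
Difference: 0.251784 − 0.03834 = 0.213444 m

Δh_A − Δh_B ≈ 21 cm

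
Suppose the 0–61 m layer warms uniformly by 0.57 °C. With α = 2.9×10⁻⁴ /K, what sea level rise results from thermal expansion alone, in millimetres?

Δh ≈ 10.1 mm

Δh = αΔT·H = 2.9×10⁻⁴ × 0.57 × 61 = 0.0100833 m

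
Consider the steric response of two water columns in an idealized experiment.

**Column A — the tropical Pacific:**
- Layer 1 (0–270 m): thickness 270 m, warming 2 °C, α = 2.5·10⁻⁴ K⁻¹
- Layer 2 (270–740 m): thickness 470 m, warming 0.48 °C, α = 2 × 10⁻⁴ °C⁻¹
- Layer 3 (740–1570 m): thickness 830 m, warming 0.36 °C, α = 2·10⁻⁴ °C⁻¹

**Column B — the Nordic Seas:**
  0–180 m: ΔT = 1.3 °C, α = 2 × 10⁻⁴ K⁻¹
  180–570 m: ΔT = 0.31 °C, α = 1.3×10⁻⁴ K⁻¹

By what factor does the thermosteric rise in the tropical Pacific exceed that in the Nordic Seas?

A 0–270 m: 2 × 2.5×10⁻⁴ × 270 = 0.13500 m
A 270–740 m: 470 × 2×10⁻⁴ × 0.48 = 0.04512 m
A 830 × 2×10⁻⁴ × 0.36 = 0.05976 m
A total: 0.23988 m
B 0–180 m: 2×10⁻⁴ × 180 × 1.3 = 0.04680 m
B 180–570 m: 0.31 × 390 × 1.3×10⁻⁴ = 0.015717 m
B total: 0.062517 m
Ratio: 0.23988 / 0.062517 ≈ 3.837

≈ 3.8×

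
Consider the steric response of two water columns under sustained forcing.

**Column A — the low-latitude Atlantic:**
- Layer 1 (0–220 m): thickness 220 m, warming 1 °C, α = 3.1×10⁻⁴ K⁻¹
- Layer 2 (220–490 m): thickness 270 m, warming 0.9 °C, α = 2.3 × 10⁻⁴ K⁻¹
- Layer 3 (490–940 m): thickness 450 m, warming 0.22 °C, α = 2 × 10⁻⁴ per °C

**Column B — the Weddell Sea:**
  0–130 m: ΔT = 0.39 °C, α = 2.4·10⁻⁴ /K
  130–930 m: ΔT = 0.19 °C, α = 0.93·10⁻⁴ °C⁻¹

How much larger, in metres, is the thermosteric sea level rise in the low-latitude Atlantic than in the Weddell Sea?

A 3.1×10⁻⁴ × 1 × 220 = 0.06820 m
A 220–490 m: 0.9 × 270 × 2.3×10⁻⁴ = 0.05589 m
A 490–940 m: 450 × 0.22 × 2×10⁻⁴ = 0.01980 m
A total: 0.14389 m
B Layer 1: 130 × 0.39 × 2.4×10⁻⁴ = 0.012168 m
B 130–930 m: 0.93×10⁻⁴ × 800 × 0.19 = 0.014136 m
B total: 0.026304 m
Difference: 0.14389 − 0.026304 = 0.117586 m

0.118 m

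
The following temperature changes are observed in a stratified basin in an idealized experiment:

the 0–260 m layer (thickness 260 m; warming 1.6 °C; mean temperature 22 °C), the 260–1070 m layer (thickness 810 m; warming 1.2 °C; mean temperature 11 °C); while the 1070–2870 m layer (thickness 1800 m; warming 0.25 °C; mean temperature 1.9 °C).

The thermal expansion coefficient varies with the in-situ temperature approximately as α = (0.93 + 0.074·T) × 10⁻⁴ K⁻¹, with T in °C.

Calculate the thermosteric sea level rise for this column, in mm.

Layer 1: α = (0.93 + 0.074×22)×10⁻⁴ = 2.558×10⁻⁴ K⁻¹
Layer 2: α = (0.93 + 0.074×11)×10⁻⁴ = 1.744×10⁻⁴ K⁻¹
Layer 3: α = (0.93 + 0.074×1.9)×10⁻⁴ = 1.0706×10⁻⁴ K⁻¹
1.6 × 260 × 2.558×10⁻⁴ = 0.1064128 m
Layer 2: 1.744×10⁻⁴ × 810 × 1.2 = 0.1695168 m
Layer 3: 1.0706×10⁻⁴ × 0.25 × 1800 = 0.048177 m
Δh = 0.1064128 + 0.1695168 + 0.048177 = 0.3241066 m ≈ 320 mm

Δh = 320 mm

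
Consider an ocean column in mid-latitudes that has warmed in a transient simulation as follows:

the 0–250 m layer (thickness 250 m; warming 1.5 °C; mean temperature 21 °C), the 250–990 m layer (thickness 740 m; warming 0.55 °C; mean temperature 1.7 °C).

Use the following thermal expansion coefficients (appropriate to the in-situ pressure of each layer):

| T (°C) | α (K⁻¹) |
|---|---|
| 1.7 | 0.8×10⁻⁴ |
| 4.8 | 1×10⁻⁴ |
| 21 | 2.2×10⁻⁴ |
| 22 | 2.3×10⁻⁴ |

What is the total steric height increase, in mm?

Layer 1 at 21 °C → α = 2.2×10⁻⁴ K⁻¹
Layer 2 at 1.7 °C → α = 0.8×10⁻⁴ K⁻¹
250 × 2.2×10⁻⁴ × 1.5 = 0.08250 m
0.55 × 740 × 0.8×10⁻⁴ = 0.03256 m
Δh = 0.08250 + 0.03256 = 0.11506 m

Δh ≈ 115 mm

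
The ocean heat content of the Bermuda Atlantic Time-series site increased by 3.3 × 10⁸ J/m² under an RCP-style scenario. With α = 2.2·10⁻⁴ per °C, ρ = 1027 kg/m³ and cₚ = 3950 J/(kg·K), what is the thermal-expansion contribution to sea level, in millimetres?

18 mm

Δh = αQ/(ρcₚ) = 2.2×10⁻⁴ × 3.3×10⁸ / (1027 × 3950) ≈ 0.017897 m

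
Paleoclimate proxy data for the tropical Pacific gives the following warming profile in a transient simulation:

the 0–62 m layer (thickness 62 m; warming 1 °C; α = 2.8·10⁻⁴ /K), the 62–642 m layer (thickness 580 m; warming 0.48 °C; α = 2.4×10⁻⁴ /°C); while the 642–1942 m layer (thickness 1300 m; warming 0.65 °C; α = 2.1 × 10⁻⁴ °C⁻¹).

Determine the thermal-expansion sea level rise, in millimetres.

262 mm

Layer 1: 1 × 62 × 2.8×10⁻⁴ = 0.01736 m
62–642 m: 580 × 2.4×10⁻⁴ × 0.48 = 0.066816 m
642–1942 m: 1300 × 0.65 × 2.1×10⁻⁴ = 0.17745 m
Δh = 0.01736 + 0.066816 + 0.17745 = 0.261626 m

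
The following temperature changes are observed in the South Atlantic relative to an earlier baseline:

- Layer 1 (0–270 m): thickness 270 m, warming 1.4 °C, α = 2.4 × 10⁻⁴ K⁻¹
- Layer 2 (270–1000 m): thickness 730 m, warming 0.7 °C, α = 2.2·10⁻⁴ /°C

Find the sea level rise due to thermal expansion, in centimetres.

20.3 cm

Layer 1: 2.4×10⁻⁴ × 1.4 × 270 = 0.09072 m
Layer 2: 2.2×10⁻⁴ × 0.7 × 730 = 0.11242 m
Δh = 0.09072 + 0.11242 = 0.20314 m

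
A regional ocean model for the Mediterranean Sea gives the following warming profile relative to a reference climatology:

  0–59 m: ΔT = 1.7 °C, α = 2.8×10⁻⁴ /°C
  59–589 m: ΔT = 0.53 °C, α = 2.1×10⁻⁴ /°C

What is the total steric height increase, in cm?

about 8.71 cm

Layer 1: 1.7 × 2.8×10⁻⁴ × 59 = 0.028084 m
Layer 2: 2.1×10⁻⁴ × 0.53 × 530 = 0.058989 m
Δh = 0.028084 + 0.058989 = 0.087073 m ≈ 8.71 cm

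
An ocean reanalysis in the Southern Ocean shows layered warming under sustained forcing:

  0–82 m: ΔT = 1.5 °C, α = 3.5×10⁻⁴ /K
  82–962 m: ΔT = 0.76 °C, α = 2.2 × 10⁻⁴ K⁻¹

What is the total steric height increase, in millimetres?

190 mm

Layer 1: 3.5×10⁻⁴ × 1.5 × 82 = 0.04305 m
Layer 2: 0.76 × 2.2×10⁻⁴ × 880 = 0.147136 m
Δh = 0.04305 + 0.147136 = 0.190186 m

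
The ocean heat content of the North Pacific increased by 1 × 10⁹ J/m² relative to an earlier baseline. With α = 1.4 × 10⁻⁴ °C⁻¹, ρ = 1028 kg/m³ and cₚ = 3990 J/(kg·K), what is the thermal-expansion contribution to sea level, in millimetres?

Δh = αQ/(ρcₚ) = 1.4×10⁻⁴ × 1×10⁹ / (1028 × 3990) ≈ 0.034132 m

34.1 mm of thermosteric rise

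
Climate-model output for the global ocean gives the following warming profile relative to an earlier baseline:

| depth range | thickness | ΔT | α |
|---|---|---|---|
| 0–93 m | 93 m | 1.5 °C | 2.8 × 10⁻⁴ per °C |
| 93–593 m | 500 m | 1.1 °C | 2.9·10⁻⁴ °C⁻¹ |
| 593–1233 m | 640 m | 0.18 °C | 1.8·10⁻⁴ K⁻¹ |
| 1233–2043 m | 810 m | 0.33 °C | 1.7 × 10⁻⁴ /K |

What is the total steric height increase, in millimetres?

Δh = 265 mm

2.8×10⁻⁴ × 1.5 × 93 = 0.03906 m
Layer 2: 1.1 × 500 × 2.9×10⁻⁴ = 0.15950 m
Layer 3: 1.8×10⁻⁴ × 0.18 × 640 = 0.020736 m
1233–2043 m: 1.7×10⁻⁴ × 0.33 × 810 = 0.045441 m
Δh = 0.03906 + 0.15950 + 0.020736 + 0.045441 = 0.264737 m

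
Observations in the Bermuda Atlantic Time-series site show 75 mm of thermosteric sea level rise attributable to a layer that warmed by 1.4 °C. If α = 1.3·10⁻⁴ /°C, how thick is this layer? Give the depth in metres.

H = Δh/(αΔT) = 0.075 / (1.3×10⁻⁴ × 1.4) ≈ 412.1 m

412 m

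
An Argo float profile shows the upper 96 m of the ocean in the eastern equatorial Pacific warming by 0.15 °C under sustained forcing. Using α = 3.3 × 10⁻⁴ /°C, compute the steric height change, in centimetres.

Δh = αΔT·H = 3.3×10⁻⁴ × 0.15 × 96 = 0.004752 m

Δh = 0.48 cm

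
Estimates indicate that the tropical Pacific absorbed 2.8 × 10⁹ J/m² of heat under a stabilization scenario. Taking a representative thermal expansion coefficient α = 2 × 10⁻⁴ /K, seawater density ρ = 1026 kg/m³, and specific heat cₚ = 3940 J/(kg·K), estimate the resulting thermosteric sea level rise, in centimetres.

Δh = αQ/(ρcₚ) = 2×10⁻⁴ × 2.8×10⁹ / (1026 × 3940) ≈ 0.13853 m

about 13.9 cm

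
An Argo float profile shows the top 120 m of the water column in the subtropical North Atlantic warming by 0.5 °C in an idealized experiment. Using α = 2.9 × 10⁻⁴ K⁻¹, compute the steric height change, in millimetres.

Δh = αΔT·H = 2.9×10⁻⁴ × 0.5 × 120 = 0.01740 m

17 mm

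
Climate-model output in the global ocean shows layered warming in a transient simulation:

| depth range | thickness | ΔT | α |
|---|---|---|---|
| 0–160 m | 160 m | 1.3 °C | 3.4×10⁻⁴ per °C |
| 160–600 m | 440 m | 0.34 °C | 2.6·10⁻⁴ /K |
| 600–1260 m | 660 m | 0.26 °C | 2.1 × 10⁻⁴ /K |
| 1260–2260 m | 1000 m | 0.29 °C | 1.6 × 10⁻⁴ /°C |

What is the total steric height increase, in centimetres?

about 19.2 cm

Layer 1: 1.3 × 160 × 3.4×10⁻⁴ = 0.07072 m
Layer 2: 0.34 × 440 × 2.6×10⁻⁴ = 0.038896 m
Layer 3: 660 × 0.26 × 2.1×10⁻⁴ = 0.036036 m
Layer 4: 1000 × 0.29 × 1.6×10⁻⁴ = 0.04640 m
Δh = 0.07072 + 0.038896 + 0.036036 + 0.04640 = 0.192052 m ≈ 19.2 cm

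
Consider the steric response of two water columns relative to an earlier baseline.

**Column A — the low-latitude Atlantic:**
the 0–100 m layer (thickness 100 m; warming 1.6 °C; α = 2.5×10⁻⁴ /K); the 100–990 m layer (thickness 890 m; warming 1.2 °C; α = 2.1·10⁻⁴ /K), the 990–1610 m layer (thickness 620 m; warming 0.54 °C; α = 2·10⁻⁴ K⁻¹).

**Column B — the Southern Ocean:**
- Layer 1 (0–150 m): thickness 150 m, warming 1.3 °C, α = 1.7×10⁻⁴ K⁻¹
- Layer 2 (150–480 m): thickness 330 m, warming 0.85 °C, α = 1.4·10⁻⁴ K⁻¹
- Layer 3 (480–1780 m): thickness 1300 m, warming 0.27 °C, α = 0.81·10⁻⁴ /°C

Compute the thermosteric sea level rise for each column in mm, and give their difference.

A 2.5×10⁻⁴ × 1.6 × 100 = 0.04000 m
A Layer 2: 1.2 × 2.1×10⁻⁴ × 890 = 0.22428 m
A 620 × 0.54 × 2×10⁻⁴ = 0.06696 m
A total: 0.33124 m
B 0–150 m: 1.3 × 150 × 1.7×10⁻⁴ = 0.03315 m
B 150–480 m: 0.85 × 1.4×10⁻⁴ × 330 = 0.03927 m
B 480–1780 m: 0.27 × 0.81×10⁻⁴ × 1300 = 0.028431 m
B total: 0.100851 m
Difference: 0.33124 − 0.100851 = 0.230389 m

A: 331 mm; B: 101 mm; difference 230 mm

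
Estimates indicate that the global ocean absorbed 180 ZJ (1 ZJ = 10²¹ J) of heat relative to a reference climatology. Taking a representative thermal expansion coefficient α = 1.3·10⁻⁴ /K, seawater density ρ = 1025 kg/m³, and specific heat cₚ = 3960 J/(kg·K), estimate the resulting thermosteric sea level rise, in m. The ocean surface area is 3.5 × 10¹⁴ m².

Per unit area: Q = 180×10²¹ / (3.5×10¹⁴) ≈ 5.143×10⁸ J/m²
Δh = αQ/(ρcₚ) = 1.3×10⁻⁴ × 5.143×10⁸ / (1025 × 3960) ≈ 0.016472 m

0.016 m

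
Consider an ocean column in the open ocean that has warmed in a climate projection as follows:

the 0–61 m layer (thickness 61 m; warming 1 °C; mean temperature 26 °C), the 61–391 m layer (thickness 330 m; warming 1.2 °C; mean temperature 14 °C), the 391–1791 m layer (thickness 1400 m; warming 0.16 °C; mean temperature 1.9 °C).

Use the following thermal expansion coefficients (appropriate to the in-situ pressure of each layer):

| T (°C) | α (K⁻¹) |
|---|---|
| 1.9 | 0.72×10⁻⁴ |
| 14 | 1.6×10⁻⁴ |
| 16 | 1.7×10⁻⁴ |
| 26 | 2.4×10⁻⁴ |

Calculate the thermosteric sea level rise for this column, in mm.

Layer 1 at 26 °C → α = 2.4×10⁻⁴ K⁻¹
Layer 2 at 14 °C → α = 1.6×10⁻⁴ K⁻¹
Layer 3 at 1.9 °C → α = 0.72×10⁻⁴ K⁻¹
1 × 61 × 2.4×10⁻⁴ = 0.01464 m
61–391 m: 330 × 1.2 × 1.6×10⁻⁴ = 0.06336 m
1400 × 0.72×10⁻⁴ × 0.16 = 0.016128 m
Δh = 0.01464 + 0.06336 + 0.016128 = 0.094128 m ≈ 94.1 mm

about 94.1 mm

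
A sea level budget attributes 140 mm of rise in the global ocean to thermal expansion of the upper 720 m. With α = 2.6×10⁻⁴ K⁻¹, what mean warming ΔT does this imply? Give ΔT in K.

ΔT = Δh/(αH) = 0.14 / (2.6×10⁻⁴ × 720) ≈ 0.7479 K

0.748 K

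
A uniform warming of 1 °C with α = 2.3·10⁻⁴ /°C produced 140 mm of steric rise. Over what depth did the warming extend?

H = Δh/(αΔT) = 0.14 / (2.3×10⁻⁴ × 1) ≈ 608.7 m

about 609 m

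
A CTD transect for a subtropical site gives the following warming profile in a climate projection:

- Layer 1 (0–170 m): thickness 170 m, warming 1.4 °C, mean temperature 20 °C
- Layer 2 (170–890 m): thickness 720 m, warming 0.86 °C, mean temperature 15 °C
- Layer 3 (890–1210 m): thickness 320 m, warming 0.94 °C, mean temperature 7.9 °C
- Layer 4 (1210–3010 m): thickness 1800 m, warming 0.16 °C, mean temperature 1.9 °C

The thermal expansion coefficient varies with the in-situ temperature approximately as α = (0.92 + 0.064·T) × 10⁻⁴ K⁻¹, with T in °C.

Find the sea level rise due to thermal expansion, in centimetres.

24.2 cm of thermosteric rise

Layer 1: α = (0.92 + 0.064×20)×10⁻⁴ = 2.2×10⁻⁴ K⁻¹
Layer 2: α = (0.92 + 0.064×15)×10⁻⁴ = 1.88×10⁻⁴ K⁻¹
Layer 3: α = (0.92 + 0.064×7.9)×10⁻⁴ = 1.4256×10⁻⁴ K⁻¹
Layer 4: α = (0.92 + 0.064×1.9)×10⁻⁴ = 1.0416×10⁻⁴ K⁻¹
2.2×10⁻⁴ × 1.4 × 170 = 0.05236 m
Layer 2: 0.86 × 1.88×10⁻⁴ × 720 = 0.1164096 m
1.4256×10⁻⁴ × 320 × 0.94 = 0.042882048 m
1210–3010 m: 1.0416×10⁻⁴ × 0.16 × 1800 = 0.02999808 m
Δh = 0.05236 + 0.1164096 + 0.042882048 + 0.02999808 = 0.241649728 m ≈ 24.2 cm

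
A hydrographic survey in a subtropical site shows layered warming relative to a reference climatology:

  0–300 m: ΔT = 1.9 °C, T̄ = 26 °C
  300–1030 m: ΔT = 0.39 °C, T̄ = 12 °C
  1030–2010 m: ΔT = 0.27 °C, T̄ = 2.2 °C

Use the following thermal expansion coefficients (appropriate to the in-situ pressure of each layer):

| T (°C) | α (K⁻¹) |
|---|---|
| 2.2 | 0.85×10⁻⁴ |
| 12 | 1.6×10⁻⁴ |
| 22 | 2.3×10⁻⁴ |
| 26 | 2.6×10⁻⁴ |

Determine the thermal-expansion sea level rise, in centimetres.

Layer 1 at 26 °C → α = 2.6×10⁻⁴ K⁻¹
Layer 2 at 12 °C → α = 1.6×10⁻⁴ K⁻¹
Layer 3 at 2.2 °C → α = 0.85×10⁻⁴ K⁻¹
300 × 1.9 × 2.6×10⁻⁴ = 0.14820 m
0.39 × 730 × 1.6×10⁻⁴ = 0.045552 m
980 × 0.85×10⁻⁴ × 0.27 = 0.022491 m
Δh = 0.14820 + 0.045552 + 0.022491 = 0.216243 m

21.6 cm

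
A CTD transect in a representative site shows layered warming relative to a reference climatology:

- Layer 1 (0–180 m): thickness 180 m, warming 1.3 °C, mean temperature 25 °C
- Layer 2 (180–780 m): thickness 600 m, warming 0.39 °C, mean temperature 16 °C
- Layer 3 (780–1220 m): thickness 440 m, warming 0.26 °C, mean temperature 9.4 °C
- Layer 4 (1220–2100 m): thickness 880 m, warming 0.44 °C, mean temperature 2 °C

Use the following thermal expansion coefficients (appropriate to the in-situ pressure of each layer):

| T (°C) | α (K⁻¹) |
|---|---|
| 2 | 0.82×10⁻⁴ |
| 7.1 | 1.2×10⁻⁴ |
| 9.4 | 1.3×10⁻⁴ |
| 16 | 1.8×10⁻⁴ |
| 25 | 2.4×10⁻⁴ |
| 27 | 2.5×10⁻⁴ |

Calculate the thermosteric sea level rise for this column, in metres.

Layer 1 at 25 °C → α = 2.4×10⁻⁴ K⁻¹
Layer 2 at 16 °C → α = 1.8×10⁻⁴ K⁻¹
Layer 3 at 9.4 °C → α = 1.3×10⁻⁴ K⁻¹
Layer 4 at 2 °C → α = 0.82×10⁻⁴ K⁻¹
Layer 1: 2.4×10⁻⁴ × 1.3 × 180 = 0.05616 m
Layer 2: 1.8×10⁻⁴ × 600 × 0.39 = 0.04212 m
780–1220 m: 1.3×10⁻⁴ × 440 × 0.26 = 0.014872 m
880 × 0.82×10⁻⁴ × 0.44 = 0.0317504 m
Δh = 0.05616 + 0.04212 + 0.014872 + 0.0317504 = 0.1449024 m

0.145 m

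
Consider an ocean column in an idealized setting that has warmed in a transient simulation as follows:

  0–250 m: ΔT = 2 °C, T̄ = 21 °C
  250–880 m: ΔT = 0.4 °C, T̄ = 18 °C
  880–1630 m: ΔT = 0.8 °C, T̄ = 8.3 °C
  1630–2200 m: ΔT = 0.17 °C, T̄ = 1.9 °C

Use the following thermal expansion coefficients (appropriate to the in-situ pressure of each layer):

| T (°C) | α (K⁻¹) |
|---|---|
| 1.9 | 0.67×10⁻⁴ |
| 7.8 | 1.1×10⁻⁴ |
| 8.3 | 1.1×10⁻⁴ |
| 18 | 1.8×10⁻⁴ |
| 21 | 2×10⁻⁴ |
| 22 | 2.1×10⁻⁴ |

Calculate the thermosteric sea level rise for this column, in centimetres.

Layer 1 at 21 °C → α = 2×10⁻⁴ K⁻¹
Layer 2 at 18 °C → α = 1.8×10⁻⁴ K⁻¹
Layer 3 at 8.3 °C → α = 1.1×10⁻⁴ K⁻¹
Layer 4 at 1.9 °C → α = 0.67×10⁻⁴ K⁻¹
Layer 1: 250 × 2×10⁻⁴ × 2 = 0.10000 m
250–880 m: 0.4 × 630 × 1.8×10⁻⁴ = 0.04536 m
880–1630 m: 1.1×10⁻⁴ × 750 × 0.8 = 0.06600 m
Layer 4: 570 × 0.17 × 0.67×10⁻⁴ = 0.0064923 m
Δh = 0.10000 + 0.04536 + 0.06600 + 0.0064923 = 0.2178523 m ≈ 21.8 cm

Δh = 21.8 cm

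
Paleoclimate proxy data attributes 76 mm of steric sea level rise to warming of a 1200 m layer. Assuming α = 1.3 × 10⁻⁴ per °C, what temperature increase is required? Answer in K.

0.487 K

ΔT = Δh/(αH) = 0.076 / (1.3×10⁻⁴ × 1200) ≈ 0.4872 K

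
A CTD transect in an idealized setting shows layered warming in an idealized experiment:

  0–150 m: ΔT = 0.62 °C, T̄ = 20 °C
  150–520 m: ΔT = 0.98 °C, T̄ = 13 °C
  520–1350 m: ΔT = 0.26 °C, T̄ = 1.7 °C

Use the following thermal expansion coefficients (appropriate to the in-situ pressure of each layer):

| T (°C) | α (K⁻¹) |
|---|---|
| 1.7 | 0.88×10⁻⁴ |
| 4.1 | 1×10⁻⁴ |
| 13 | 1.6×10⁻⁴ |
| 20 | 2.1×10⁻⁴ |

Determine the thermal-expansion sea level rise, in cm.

Δh ≈ 9.65 cm

Layer 1 at 20 °C → α = 2.1×10⁻⁴ K⁻¹
Layer 2 at 13 °C → α = 1.6×10⁻⁴ K⁻¹
Layer 3 at 1.7 °C → α = 0.88×10⁻⁴ K⁻¹
Layer 1: 0.62 × 150 × 2.1×10⁻⁴ = 0.01953 m
Layer 2: 1.6×10⁻⁴ × 0.98 × 370 = 0.058016 m
Layer 3: 0.88×10⁻⁴ × 0.26 × 830 = 0.0189904 m
Δh = 0.01953 + 0.058016 + 0.0189904 = 0.0965364 m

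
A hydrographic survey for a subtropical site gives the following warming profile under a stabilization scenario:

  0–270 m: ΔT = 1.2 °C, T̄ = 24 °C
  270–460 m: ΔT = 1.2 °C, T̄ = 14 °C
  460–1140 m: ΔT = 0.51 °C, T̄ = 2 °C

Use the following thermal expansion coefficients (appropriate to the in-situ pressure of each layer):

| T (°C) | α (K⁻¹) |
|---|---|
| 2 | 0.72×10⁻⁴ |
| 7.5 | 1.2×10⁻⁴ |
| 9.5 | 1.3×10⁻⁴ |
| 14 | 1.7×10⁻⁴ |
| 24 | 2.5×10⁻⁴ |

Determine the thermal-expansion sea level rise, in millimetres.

Layer 1 at 24 °C → α = 2.5×10⁻⁴ K⁻¹
Layer 2 at 14 °C → α = 1.7×10⁻⁴ K⁻¹
Layer 3 at 2 °C → α = 0.72×10⁻⁴ K⁻¹
0–270 m: 270 × 2.5×10⁻⁴ × 1.2 = 0.08100 m
Layer 2: 1.7×10⁻⁴ × 1.2 × 190 = 0.03876 m
0.72×10⁻⁴ × 680 × 0.51 = 0.0249696 m
Δh = 0.08100 + 0.03876 + 0.0249696 = 0.1447296 m

145 mm of thermosteric rise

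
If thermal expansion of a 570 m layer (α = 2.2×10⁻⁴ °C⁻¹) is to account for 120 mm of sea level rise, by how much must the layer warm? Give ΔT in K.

ΔT = Δh/(αH) = 0.12 / (2.2×10⁻⁴ × 570) ≈ 0.9569 K

0.957 K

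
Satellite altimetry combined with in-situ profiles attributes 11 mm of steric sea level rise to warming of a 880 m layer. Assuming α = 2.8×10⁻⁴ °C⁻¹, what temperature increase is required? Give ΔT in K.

ΔT ≈ 0.0446 K

ΔT = Δh/(αH) = 0.011 / (2.8×10⁻⁴ × 880) ≈ 0.04464 K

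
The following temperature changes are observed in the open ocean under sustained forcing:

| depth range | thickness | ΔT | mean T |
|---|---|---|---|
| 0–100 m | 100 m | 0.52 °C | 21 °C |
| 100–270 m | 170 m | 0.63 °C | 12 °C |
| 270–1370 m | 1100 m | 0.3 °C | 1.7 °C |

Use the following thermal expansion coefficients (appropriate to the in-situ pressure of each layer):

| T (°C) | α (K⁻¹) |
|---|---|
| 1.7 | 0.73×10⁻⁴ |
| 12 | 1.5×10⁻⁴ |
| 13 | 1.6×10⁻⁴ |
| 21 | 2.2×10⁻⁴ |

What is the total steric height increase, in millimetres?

about 51.6 mm

Layer 1 at 21 °C → α = 2.2×10⁻⁴ K⁻¹
Layer 2 at 12 °C → α = 1.5×10⁻⁴ K⁻¹
Layer 3 at 1.7 °C → α = 0.73×10⁻⁴ K⁻¹
Layer 1: 0.52 × 100 × 2.2×10⁻⁴ = 0.01144 m
170 × 0.63 × 1.5×10⁻⁴ = 0.016065 m
Layer 3: 0.73×10⁻⁴ × 1100 × 0.3 = 0.02409 m
Δh = 0.01144 + 0.016065 + 0.02409 = 0.051595 m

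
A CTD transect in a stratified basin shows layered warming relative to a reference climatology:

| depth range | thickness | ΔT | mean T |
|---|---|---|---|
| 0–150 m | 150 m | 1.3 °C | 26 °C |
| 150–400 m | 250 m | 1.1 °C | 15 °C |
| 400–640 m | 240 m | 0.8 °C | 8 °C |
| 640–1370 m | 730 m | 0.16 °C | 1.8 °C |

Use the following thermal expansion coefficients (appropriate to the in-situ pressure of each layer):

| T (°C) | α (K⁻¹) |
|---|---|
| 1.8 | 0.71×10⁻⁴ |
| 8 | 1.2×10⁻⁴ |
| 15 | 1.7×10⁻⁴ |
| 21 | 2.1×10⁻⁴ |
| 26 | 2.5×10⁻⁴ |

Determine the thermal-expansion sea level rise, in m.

about 0.127 m

Layer 1 at 26 °C → α = 2.5×10⁻⁴ K⁻¹
Layer 2 at 15 °C → α = 1.7×10⁻⁴ K⁻¹
Layer 3 at 8 °C → α = 1.2×10⁻⁴ K⁻¹
Layer 4 at 1.8 °C → α = 0.71×10⁻⁴ K⁻¹
0–150 m: 1.3 × 150 × 2.5×10⁻⁴ = 0.04875 m
150–400 m: 1.7×10⁻⁴ × 250 × 1.1 = 0.04675 m
Layer 3: 1.2×10⁻⁴ × 0.8 × 240 = 0.02304 m
640–1370 m: 0.16 × 0.71×10⁻⁴ × 730 = 0.0082928 m
Δh = 0.04875 + 0.04675 + 0.02304 + 0.0082928 = 0.1268328 m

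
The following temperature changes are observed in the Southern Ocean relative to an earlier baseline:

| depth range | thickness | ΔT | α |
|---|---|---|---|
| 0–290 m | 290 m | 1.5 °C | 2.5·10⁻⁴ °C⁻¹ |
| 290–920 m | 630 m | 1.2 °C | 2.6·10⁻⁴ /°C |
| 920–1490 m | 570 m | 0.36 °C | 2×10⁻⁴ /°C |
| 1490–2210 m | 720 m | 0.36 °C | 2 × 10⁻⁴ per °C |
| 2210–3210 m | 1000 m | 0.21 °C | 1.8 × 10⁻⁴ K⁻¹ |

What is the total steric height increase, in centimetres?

about 43.6 cm

Layer 1: 2.5×10⁻⁴ × 290 × 1.5 = 0.10875 m
Layer 2: 1.2 × 630 × 2.6×10⁻⁴ = 0.19656 m
2×10⁻⁴ × 570 × 0.36 = 0.04104 m
2×10⁻⁴ × 720 × 0.36 = 0.05184 m
2210–3210 m: 0.21 × 1.8×10⁻⁴ × 1000 = 0.03780 m
Δh = 0.10875 + 0.19656 + 0.04104 + 0.05184 + 0.03780 = 0.43599 m ≈ 43.6 cm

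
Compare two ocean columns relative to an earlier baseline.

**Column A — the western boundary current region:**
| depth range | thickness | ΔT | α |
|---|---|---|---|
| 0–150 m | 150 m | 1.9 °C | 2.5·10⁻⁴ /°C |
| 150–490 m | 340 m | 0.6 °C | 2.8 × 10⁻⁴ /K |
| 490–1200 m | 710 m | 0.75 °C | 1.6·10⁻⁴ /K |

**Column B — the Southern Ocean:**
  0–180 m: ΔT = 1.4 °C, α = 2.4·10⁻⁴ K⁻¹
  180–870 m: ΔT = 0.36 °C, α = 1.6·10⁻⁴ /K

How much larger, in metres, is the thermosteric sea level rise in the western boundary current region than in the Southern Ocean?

0.113 m

A 150 × 1.9 × 2.5×10⁻⁴ = 0.07125 m
A 150–490 m: 340 × 0.6 × 2.8×10⁻⁴ = 0.05712 m
A Layer 3: 1.6×10⁻⁴ × 710 × 0.75 = 0.08520 m
A total: 0.21357 m
B 1.4 × 2.4×10⁻⁴ × 180 = 0.06048 m
B Layer 2: 0.36 × 690 × 1.6×10⁻⁴ = 0.039744 m
B total: 0.100224 m
Difference: 0.21357 − 0.100224 = 0.113346 m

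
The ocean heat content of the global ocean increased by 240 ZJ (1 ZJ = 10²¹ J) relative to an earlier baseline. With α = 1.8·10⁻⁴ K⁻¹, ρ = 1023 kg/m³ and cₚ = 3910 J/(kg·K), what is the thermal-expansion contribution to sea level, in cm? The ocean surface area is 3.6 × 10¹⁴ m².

3.0 cm

Per unit area: Q = 240×10²¹ / (3.6×10¹⁴) ≈ 6.667×10⁸ J/m²
Δh = αQ/(ρcₚ) = 1.8×10⁻⁴ × 6.667×10⁸ / (1023 × 3910) ≈ 0.030002 m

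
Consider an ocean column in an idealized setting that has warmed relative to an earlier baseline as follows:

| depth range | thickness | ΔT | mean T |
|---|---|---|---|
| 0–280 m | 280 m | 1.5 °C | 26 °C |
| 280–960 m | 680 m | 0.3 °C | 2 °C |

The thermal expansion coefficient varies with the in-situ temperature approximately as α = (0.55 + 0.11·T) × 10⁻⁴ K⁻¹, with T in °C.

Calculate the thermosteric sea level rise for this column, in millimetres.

Δh ≈ 159 mm

Layer 1: α = (0.55 + 0.11×26)×10⁻⁴ = 3.41×10⁻⁴ K⁻¹
Layer 2: α = (0.55 + 0.11×2)×10⁻⁴ = 0.77×10⁻⁴ K⁻¹
Layer 1: 280 × 1.5 × 3.41×10⁻⁴ = 0.14322 m
280–960 m: 680 × 0.77×10⁻⁴ × 0.3 = 0.015708 m
Δh = 0.14322 + 0.015708 = 0.158928 m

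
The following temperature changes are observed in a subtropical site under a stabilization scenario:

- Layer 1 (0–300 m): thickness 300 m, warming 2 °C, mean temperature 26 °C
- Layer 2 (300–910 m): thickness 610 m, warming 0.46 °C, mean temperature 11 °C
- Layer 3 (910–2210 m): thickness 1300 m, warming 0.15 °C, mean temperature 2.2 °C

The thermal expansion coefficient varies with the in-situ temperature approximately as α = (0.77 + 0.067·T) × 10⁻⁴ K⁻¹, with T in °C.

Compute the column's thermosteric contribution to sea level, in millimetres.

about 210 mm

Layer 1: α = (0.77 + 0.067×26)×10⁻⁴ = 2.512×10⁻⁴ K⁻¹
Layer 2: α = (0.77 + 0.067×11)×10⁻⁴ = 1.507×10⁻⁴ K⁻¹
Layer 3: α = (0.77 + 0.067×2.2)×10⁻⁴ = 0.9174×10⁻⁴ K⁻¹
Layer 1: 300 × 2.512×10⁻⁴ × 2 = 0.15072 m
Layer 2: 1.507×10⁻⁴ × 610 × 0.46 = 0.04228642 m
Layer 3: 0.15 × 0.9174×10⁻⁴ × 1300 = 0.0178893 m
Δh = 0.15072 + 0.04228642 + 0.0178893 = 0.21089572 m ≈ 210 mm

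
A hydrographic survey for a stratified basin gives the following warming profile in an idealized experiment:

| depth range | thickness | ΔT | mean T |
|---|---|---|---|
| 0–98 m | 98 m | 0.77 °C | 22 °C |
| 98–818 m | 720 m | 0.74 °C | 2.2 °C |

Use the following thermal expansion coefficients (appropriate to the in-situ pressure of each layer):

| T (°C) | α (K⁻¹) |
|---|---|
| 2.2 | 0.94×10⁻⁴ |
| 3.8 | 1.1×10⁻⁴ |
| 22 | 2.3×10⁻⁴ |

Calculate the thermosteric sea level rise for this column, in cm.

Layer 1 at 22 °C → α = 2.3×10⁻⁴ K⁻¹
Layer 2 at 2.2 °C → α = 0.94×10⁻⁴ K⁻¹
Layer 1: 98 × 2.3×10⁻⁴ × 0.77 = 0.0173558 m
98–818 m: 0.94×10⁻⁴ × 0.74 × 720 = 0.0500832 m
Δh = 0.0173558 + 0.0500832 = 0.067439 m ≈ 6.74 cm

about 6.74 cm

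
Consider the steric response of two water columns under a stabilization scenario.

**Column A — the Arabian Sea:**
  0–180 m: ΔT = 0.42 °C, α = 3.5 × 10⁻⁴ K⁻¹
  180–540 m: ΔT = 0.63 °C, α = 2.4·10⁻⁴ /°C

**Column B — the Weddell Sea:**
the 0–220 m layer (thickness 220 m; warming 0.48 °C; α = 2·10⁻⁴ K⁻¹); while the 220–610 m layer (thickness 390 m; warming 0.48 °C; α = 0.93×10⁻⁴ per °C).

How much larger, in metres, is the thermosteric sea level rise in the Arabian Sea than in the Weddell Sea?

A Layer 1: 180 × 3.5×10⁻⁴ × 0.42 = 0.02646 m
A 2.4×10⁻⁴ × 360 × 0.63 = 0.054432 m
A total: 0.080892 m
B 0–220 m: 0.48 × 2×10⁻⁴ × 220 = 0.02112 m
B 220–610 m: 0.93×10⁻⁴ × 390 × 0.48 = 0.0174096 m
B total: 0.0385296 m
Difference: 0.080892 − 0.0385296 = 0.0423624 m

0.042 m larger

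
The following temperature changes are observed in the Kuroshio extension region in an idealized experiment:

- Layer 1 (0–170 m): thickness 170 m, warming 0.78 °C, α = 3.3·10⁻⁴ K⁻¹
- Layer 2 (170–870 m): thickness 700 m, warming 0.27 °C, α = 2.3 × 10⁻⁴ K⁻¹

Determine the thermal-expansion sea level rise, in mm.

Δh ≈ 87.2 mm

3.3×10⁻⁴ × 0.78 × 170 = 0.043758 m
Layer 2: 0.27 × 700 × 2.3×10⁻⁴ = 0.04347 m
Δh = 0.043758 + 0.04347 = 0.087228 m ≈ 87.2 mm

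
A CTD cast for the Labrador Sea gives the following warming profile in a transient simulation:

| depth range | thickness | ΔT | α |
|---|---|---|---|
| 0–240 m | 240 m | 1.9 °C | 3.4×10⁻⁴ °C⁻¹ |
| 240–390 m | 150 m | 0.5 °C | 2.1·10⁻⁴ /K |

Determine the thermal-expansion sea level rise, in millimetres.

Layer 1: 1.9 × 240 × 3.4×10⁻⁴ = 0.15504 m
Layer 2: 2.1×10⁻⁴ × 150 × 0.5 = 0.01575 m
Δh = 0.15504 + 0.01575 = 0.17079 m ≈ 170 mm

170 mm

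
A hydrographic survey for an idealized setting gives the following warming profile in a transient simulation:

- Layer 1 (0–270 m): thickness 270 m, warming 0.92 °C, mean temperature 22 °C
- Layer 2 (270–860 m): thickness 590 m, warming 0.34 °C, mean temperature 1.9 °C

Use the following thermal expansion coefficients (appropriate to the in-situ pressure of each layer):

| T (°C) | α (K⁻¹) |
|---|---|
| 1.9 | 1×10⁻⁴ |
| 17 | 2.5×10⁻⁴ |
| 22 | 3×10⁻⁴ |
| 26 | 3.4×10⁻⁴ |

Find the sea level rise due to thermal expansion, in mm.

Layer 1 at 22 °C → α = 3×10⁻⁴ K⁻¹
Layer 2 at 1.9 °C → α = 1×10⁻⁴ K⁻¹
Layer 1: 270 × 0.92 × 3×10⁻⁴ = 0.07452 m
270–860 m: 590 × 0.34 × 1×10⁻⁴ = 0.02006 m
Δh = 0.07452 + 0.02006 = 0.09458 m

95 mm of thermosteric rise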